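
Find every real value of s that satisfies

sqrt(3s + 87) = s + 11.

Square both sides: 3s + 87 = (s + 11)^2.
Expand and rearrange: s^2 + 19s + 34 = 0.
Solving gives s = -2 or s = -17.
Check each candidate in the original equation:
  s = -2: sqrt(81) = 9, while s + 11 = 9 — valid.
  s = -17: sqrt(36) = 6, while s + 11 = -6 — extraneous.

s = -2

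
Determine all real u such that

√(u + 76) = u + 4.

Square both sides: u + 76 = (u + 4)².
Expand and rearrange: u² + 7u - 60 = 0.
Solving gives u = 5 or u = -12.
Check each candidate in the original equation:
  u = 5: √(81) = 9, while u + 4 = 9 — valid.
  u = -12: √(64) = 8, while u + 4 = -8 — extraneous.

u = 5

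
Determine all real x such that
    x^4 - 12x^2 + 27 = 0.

Let u = x^2. The equation becomes u^2 - 12u + 27 = 0.
Factor: (u - 9)(u - 3) = 0, so u = 9 or u = 3.
x^2 = 9 gives x = +/-3.
x^2 = 3 gives x = +/-sqrt(3) ~= +/-1.7321.

x = -3 or x = -1.7321 or x = 1.7321 or x = 3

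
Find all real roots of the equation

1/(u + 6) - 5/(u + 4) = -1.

u = -6.3166 or u = 0.3166

Multiply both sides by (u + 6)(u + 4):
(u + 4) - 5(u + 6) = -(u + 6)(u + 4).
Expand and collect terms: -u² - 6u + 2 = 0.
By the quadratic formula, u = (6 ± √44) / -2, so u ≈ -6.3166 or u ≈ 0.3166.
Neither value makes a denominator zero (u ≠ -6, u ≠ -4), so both are valid.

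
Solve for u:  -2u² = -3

u = -1.2247 or u = 1.2247

Rearrange to standard form: -2u² + 3 = 0.
Discriminant: (0)² − 4·(-2)·3 = 24.
Quadratic formula: u = (0 ± √24) / (-4).
So u = -√(6)/2 ≈ -1.2247 or u = √(6)/2 ≈ 1.2247.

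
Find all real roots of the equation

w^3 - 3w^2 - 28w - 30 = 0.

Possible rational roots are divisors of -30. Testing w = -3 gives 0, so (w + 3) is a factor.
Divide: w^3 - 3w^2 - 28w - 30 = (w + 3)(w^2 - 6w - 10).
Apply the quadratic formula to w^2 - 6w - 10 = 0: w = (6 +/- sqrt(76))/2, i.e. w ~= 7.3589 or w ~= -1.3589.

w = -3 or w = -1.3589 or w = 7.3589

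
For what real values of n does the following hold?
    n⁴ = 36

n = -2.4495 or n = 2.4495

Let u = n². The equation becomes u² - 36 = 0.
Factor: (u - 6)(u + 6) = 0, so u = 6 or u = -6.
n² = 6 gives n = ±√(6) ≈ ±2.4495.
n² = -6 < 0 has no real solution.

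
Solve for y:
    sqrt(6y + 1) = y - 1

y = 8

Square both sides: 6y + 1 = (y - 1)^2.
Expand and rearrange: y^2 - 8y = 0.
Solving gives y = 8 or y = 0.
Check each candidate in the original equation:
  y = 8: sqrt(49) = 7, while y - 1 = 7 — valid.
  y = 0: sqrt(1) = 1, while y - 1 = -1 — extraneous.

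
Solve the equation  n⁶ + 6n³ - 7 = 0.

Let u = n³. The equation becomes u² + 6u - 7 = 0.
Factor: (u + 7)(u - 1) = 0, so u = -7 or u = 1.
n³ = -7 gives n = -∛(7) ≈ -1.9129.
n³ = 1 gives n = 1.

n = -1.9129 or n = 1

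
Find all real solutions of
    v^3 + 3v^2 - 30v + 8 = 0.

v = -7.2749 or v = 0.2749 or v = 4

Possible rational roots are divisors of 8. Testing v = 4 gives 0, so (v - 4) is a factor.
Divide: v^3 + 3v^2 - 30v + 8 = (v - 4)(v^2 + 7v - 2).
Apply the quadratic formula to v^2 + 7v - 2 = 0: v = (-7 +/- sqrt(57))/2, i.e. v ~= 0.2749 or v ~= -7.2749.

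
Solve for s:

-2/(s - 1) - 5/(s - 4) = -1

Multiply both sides by (s - 1)(s - 4):
-2(s - 4) - 5(s - 1) = -(s - 1)(s - 4).
Expand and collect terms: -s^2 + 12s - 17 = 0.
By the quadratic formula, s = (-12 +/- sqrt(76)) / -2, so s ~= 1.6411 or s ~= 10.3589.
Neither value makes a denominator zero (s != 1, s != 4), so both are valid.

s = 1.6411 or s = 10.3589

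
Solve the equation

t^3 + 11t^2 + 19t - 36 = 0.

t = -8.1098 or t = -4 or t = 1.1098

Possible rational roots are divisors of -36. Testing t = -4 gives 0, so (t + 4) is a factor.
Divide: t^3 + 11t^2 + 19t - 36 = (t + 4)(t^2 + 7t - 9).
Apply the quadratic formula to t^2 + 7t - 9 = 0: t = (-7 +/- sqrt(85))/2, i.e. t ~= 1.1098 or t ~= -8.1098.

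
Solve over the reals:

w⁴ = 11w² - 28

w = -2.6458 or w = -2 or w = 2 or w = 2.6458

Let u = w². The equation becomes u² - 11u + 28 = 0.
Factor: (u - 7)(u - 4) = 0, so u = 7 or u = 4.
w² = 7 gives w = ±√(7) ≈ ±2.6458.
w² = 4 gives w = ±2.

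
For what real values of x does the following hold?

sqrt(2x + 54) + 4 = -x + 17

Isolate the radical: sqrt(2x + 54) = -x + 13.
Square both sides: 2x + 54 = (-x + 13)^2.
Expand and rearrange: x^2 - 28x + 115 = 0.
Solving gives x = 23 or x = 5.
Check each candidate in the original equation:
  x = 23: sqrt(100) = 10, while -x + 13 = -10 — extraneous.
  x = 5: sqrt(64) = 8, while -x + 13 = 8 — valid.

x = 5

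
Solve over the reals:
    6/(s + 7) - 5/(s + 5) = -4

Multiply both sides by (s + 7)(s + 5):
6(s + 5) - 5(s + 7) = -4(s + 7)(s + 5).
Expand and collect terms: -4s^2 - 49s - 135 = 0.
By the quadratic formula, s = (49 +/- sqrt(241)) / -8, so s ~= -8.0655 or s ~= -4.1845.
Neither value makes a denominator zero (s != -7, s != -5), so both are valid.

s = -8.0655 or s = -4.1845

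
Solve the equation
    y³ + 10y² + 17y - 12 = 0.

Possible rational roots are divisors of -12. Testing y = -3 gives 0, so (y + 3) is a factor.
Divide: y³ + 10y² + 17y - 12 = (y + 3)(y² + 7y - 4).
Apply the quadratic formula to y² + 7y - 4 = 0: y = (-7 ± √65)/2, i.e. y ≈ 0.5311 or y ≈ -7.5311.

y = -7.5311 or y = -3 or y = 0.5311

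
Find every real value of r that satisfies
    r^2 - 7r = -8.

Rearrange to standard form: r^2 - 7r + 8 = 0.
Discriminant: (-7)^2 - 4*1*8 = 17.
Quadratic formula: r = (7 +/- sqrt(17)) / 2.
So r = sqrt(17)/2 + 7/2 ~= 5.5616 or r = 7/2 - sqrt(17)/2 ~= 1.4384.

r = 1.4384 or r = 5.5616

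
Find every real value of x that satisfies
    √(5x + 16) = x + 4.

Square both sides: 5x + 16 = (x + 4)².
Expand and rearrange: x² + 3x = 0.
Solving gives x = 0 or x = -3.
Check each candidate in the original equation:
  x = 0: √(16) = 4, while x + 4 = 4 — valid.
  x = -3: √(1) = 1, while x + 4 = 1 — valid.

x = -3 or x = 0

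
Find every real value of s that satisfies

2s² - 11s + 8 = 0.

s = 0.8625 or s = 4.6375

Discriminant: (-11)² − 4·2·8 = 57.
Quadratic formula: s = (11 ± √57) / 4.
So s = √(57)/4 + 11/4 ≈ 4.6375 or s = 11/4 - √(57)/4 ≈ 0.8625.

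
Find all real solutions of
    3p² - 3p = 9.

Rearrange to standard form: 3p² - 3p - 9 = 0.
Discriminant: (-3)² − 4·3·(-9) = 117.
Quadratic formula: p = (3 ± √117) / 6.
So p = 1/2 + √(13)/2 ≈ 2.3028 or p = 1/2 - √(13)/2 ≈ -1.3028.

p = -1.3028 or p = 2.3028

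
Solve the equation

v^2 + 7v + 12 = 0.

Factor: (v + 4)(v + 3) = 0.
So v = -4 or v = -3.

v = -4 or v = -3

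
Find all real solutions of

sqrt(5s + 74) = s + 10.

s = -2

Square both sides: 5s + 74 = (s + 10)^2.
Expand and rearrange: s^2 + 15s + 26 = 0.
Solving gives s = -2 or s = -13.
Check each candidate in the original equation:
  s = -2: sqrt(64) = 8, while s + 10 = 8 — valid.
  s = -13: sqrt(9) = 3, while s + 10 = -3 — extraneous.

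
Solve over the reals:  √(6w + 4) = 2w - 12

Square both sides: 6w + 4 = (2w - 12)².
Expand and rearrange: 4w² - 54w + 140 = 0.
Solving gives w = 10 or w = 3.5.
Check each candidate in the original equation:
  w = 10: √(64) = 8, while 2w - 12 = 8 — valid.
  w = 3.5: √(25) = 5, while 2w - 12 = -5 — extraneous.

w = 10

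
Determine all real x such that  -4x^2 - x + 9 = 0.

Discriminant: (-1)^2 - 4*(-4)*9 = 145.
Quadratic formula: x = (1 +/- sqrt(145)) / (-8).
So x = -sqrt(145)/8 - 1/8 ~= -1.6302 or x = -1/8 + sqrt(145)/8 ~= 1.3802.

x = -1.6302 or x = 1.3802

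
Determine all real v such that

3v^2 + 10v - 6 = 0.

v = -3.8525 or v = 0.5191

Discriminant: (10)^2 - 4*3*(-6) = 172.
Quadratic formula: v = (-10 +/- sqrt(172)) / 6.
So v = -5/3 + sqrt(43)/3 ~= 0.5191 or v = -sqrt(43)/3 - 5/3 ~= -3.8525.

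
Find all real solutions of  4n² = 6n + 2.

n = -0.2808 or n = 1.7808

Rearrange to standard form: 4n² - 6n - 2 = 0.
Discriminant: (-6)² − 4·4·(-2) = 68.
Quadratic formula: n = (6 ± √68) / 8.
So n = 3/4 + √(17)/4 ≈ 1.7808 or n = 3/4 - √(17)/4 ≈ -0.2808.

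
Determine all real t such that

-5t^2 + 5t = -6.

t = -0.7042 or t = 1.7042

Rearrange to standard form: -5t^2 + 5t + 6 = 0.
Discriminant: (5)^2 - 4*(-5)*6 = 145.
Quadratic formula: t = (-5 +/- sqrt(145)) / (-10).
So t = 1/2 - sqrt(145)/10 ~= -0.7042 or t = 1/2 + sqrt(145)/10 ~= 1.7042.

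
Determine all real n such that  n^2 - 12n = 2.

n = -0.1644 or n = 12.1644

Rearrange to standard form: n^2 - 12n - 2 = 0.
Discriminant: (-12)^2 - 4*1*(-2) = 152.
Quadratic formula: n = (12 +/- sqrt(152)) / 2.
So n = 6 + sqrt(38) ~= 12.1644 or n = 6 - sqrt(38) ~= -0.1644.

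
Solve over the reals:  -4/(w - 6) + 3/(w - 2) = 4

Multiply both sides by (w - 6)(w - 2):
-4(w - 2) + 3(w - 6) = 4(w - 6)(w - 2).
Expand and collect terms: 4w^2 - 31w + 58 = 0.
By the quadratic formula, w = (31 +/- sqrt(33)) / 8, so w ~= 4.5931 or w ~= 3.1569.
Neither value makes a denominator zero (w != 6, w != 2), so both are valid.

w = 3.1569 or w = 4.5931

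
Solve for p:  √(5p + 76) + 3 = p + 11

p = 1

Isolate the radical: √(5p + 76) = p + 8.
Square both sides: 5p + 76 = (p + 8)².
Expand and rearrange: p² + 11p - 12 = 0.
Solving gives p = 1 or p = -12.
Check each candidate in the original equation:
  p = 1: √(81) = 9, while p + 8 = 9 — valid.
  p = -12: √(16) = 4, while p + 8 = -4 — extraneous.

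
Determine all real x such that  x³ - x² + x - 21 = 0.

x = 3

Possible rational roots are divisors of -21. Testing x = 3 gives 0, so (x - 3) is a factor.
Divide: x³ - x² + x - 21 = (x - 3)(x² + 2x + 7).
The quadratic x² + 2x + 7 has discriminant -24 < 0, so no further real roots.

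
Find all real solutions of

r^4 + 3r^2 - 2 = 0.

r = -0.7494 or r = 0.7494

Let u = r^2. The equation becomes u^2 + 3u - 2 = 0.
By the quadratic formula, u = -3/2 + sqrt(17)/2 or u = -sqrt(17)/2 - 3/2.
r^2 = -3/2 + sqrt(17)/2 gives r = +/-sqrt(-3/2 + sqrt(17)/2) ~= +/-0.7494.
r^2 = -sqrt(17)/2 - 3/2 < 0 has no real solution.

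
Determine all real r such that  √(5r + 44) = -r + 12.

r = 4

Square both sides: 5r + 44 = (-r + 12)².
Expand and rearrange: r² - 29r + 100 = 0.
Solving gives r = 25 or r = 4.
Check each candidate in the original equation:
  r = 25: √(169) = 13, while -r + 12 = -13 — extraneous.
  r = 4: √(64) = 8, while -r + 12 = 8 — valid.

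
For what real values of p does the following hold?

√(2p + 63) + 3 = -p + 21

p = 9

Isolate the radical: √(2p + 63) = -p + 18.
Square both sides: 2p + 63 = (-p + 18)².
Expand and rearrange: p² - 38p + 261 = 0.
Solving gives p = 29 or p = 9.
Check each candidate in the original equation:
  p = 29: √(121) = 11, while -p + 18 = -11 — extraneous.
  p = 9: √(81) = 9, while -p + 18 = 9 — valid.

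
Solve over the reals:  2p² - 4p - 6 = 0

p = -1 or p = 3

Factor: 2(p - 3)(p + 1) = 0.
So p = 3 or p = -1.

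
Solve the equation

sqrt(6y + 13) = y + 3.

Square both sides: 6y + 13 = (y + 3)^2.
Expand and rearrange: y^2 - 4 = 0.
Solving gives y = 2 or y = -2.
Check each candidate in the original equation:
  y = 2: sqrt(25) = 5, while y + 3 = 5 — valid.
  y = -2: sqrt(1) = 1, while y + 3 = 1 — valid.

y = -2 or y = 2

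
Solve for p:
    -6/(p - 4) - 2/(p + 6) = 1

Multiply both sides by (p - 4)(p + 6):
-6(p + 6) - 2(p - 4) = (p - 4)(p + 6).
Expand and collect terms: p² + 10p + 4 = 0.
By the quadratic formula, p = (-10 ± √84) / 2, so p ≈ -0.4174 or p ≈ -9.5826.
Neither value makes a denominator zero (p ≠ 4, p ≠ -6), so both are valid.

p = -9.5826 or p = -0.4174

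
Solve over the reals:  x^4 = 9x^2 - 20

Let u = x^2. The equation becomes u^2 - 9u + 20 = 0.
Factor: (u - 5)(u - 4) = 0, so u = 5 or u = 4.
x^2 = 5 gives x = +/-sqrt(5) ~= +/-2.2361.
x^2 = 4 gives x = +/-2.

x = -2.2361 or x = -2 or x = 2 or x = 2.2361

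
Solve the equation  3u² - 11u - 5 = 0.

Discriminant: (-11)² − 4·3·(-5) = 181.
Quadratic formula: u = (11 ± √181) / 6.
So u = 11/6 + √(181)/6 ≈ 4.0756 or u = 11/6 - √(181)/6 ≈ -0.4089.

u = -0.4089 or u = 4.0756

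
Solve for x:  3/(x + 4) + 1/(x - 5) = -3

Multiply both sides by (x + 4)(x - 5):
3(x - 5) + (x + 4) = -3(x + 4)(x - 5).
Expand and collect terms: -3x^2 - x + 71 = 0.
By the quadratic formula, x = (1 +/- sqrt(853)) / -6, so x ~= -5.0344 or x ~= 4.701.
Neither value makes a denominator zero (x != -4, x != 5), so both are valid.

x = -5.0344 or x = 4.701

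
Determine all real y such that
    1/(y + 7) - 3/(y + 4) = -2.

y = -7.3452 or y = -2.6548

Multiply both sides by (y + 7)(y + 4):
(y + 4) - 3(y + 7) = -2(y + 7)(y + 4).
Expand and collect terms: -2y^2 - 20y - 39 = 0.
By the quadratic formula, y = (20 +/- sqrt(88)) / -4, so y ~= -7.3452 or y ~= -2.6548.
Neither value makes a denominator zero (y != -7, y != -4), so both are valid.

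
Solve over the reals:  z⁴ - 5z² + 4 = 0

z = -2 or z = -1 or z = 1 or z = 2

Let u = z². The equation becomes u² - 5u + 4 = 0.
Factor: (u - 4)(u - 1) = 0, so u = 4 or u = 1.
z² = 4 gives z = ±2.
z² = 1 gives z = ±1.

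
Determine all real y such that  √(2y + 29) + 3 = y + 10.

Isolate the radical: √(2y + 29) = y + 7.
Square both sides: 2y + 29 = (y + 7)².
Expand and rearrange: y² + 12y + 20 = 0.
Solving gives y = -2 or y = -10.
Check each candidate in the original equation:
  y = -2: √(25) = 5, while y + 7 = 5 — valid.
  y = -10: √(9) = 3, while y + 7 = -3 — extraneous.

y = -2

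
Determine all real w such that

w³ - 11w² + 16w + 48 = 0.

Possible rational roots are divisors of 48. Testing w = 4 gives 0, so (w - 4) is a factor.
Divide: w³ - 11w² + 16w + 48 = (w - 4)(w² - 7w - 12).
Apply the quadratic formula to w² - 7w - 12 = 0: w = (7 ± √97)/2, i.e. w ≈ 8.4244 or w ≈ -1.4244.

w = -1.4244 or w = 4 or w = 8.4244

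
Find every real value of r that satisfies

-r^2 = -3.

Rearrange to standard form: -r^2 + 3 = 0.
Discriminant: (0)^2 - 4*(-1)*3 = 12.
Quadratic formula: r = (0 +/- sqrt(12)) / (-2).
So r = -sqrt(3) ~= -1.7321 or r = sqrt(3) ~= 1.7321.

r = -1.7321 or r = 1.7321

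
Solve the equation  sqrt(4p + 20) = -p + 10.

p = 4

Square both sides: 4p + 20 = (-p + 10)^2.
Expand and rearrange: p^2 - 24p + 80 = 0.
Solving gives p = 20 or p = 4.
Check each candidate in the original equation:
  p = 20: sqrt(100) = 10, while -p + 10 = -10 — extraneous.
  p = 4: sqrt(36) = 6, while -p + 10 = 6 — valid.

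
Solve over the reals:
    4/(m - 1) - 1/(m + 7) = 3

Multiply both sides by (m - 1)(m + 7):
4(m + 7) - (m - 1) = 3(m - 1)(m + 7).
Expand and collect terms: 3m^2 + 15m - 50 = 0.
By the quadratic formula, m = (-15 +/- sqrt(825)) / 6, so m ~= 2.2871 or m ~= -7.2871.
Neither value makes a denominator zero (m != 1, m != -7), so both are valid.

m = -7.2871 or m = 2.2871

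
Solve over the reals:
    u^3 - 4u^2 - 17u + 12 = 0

Possible rational roots are divisors of 12. Testing u = -3 gives 0, so (u + 3) is a factor.
Divide: u^3 - 4u^2 - 17u + 12 = (u + 3)(u^2 - 7u + 4).
Apply the quadratic formula to u^2 - 7u + 4 = 0: u = (7 +/- sqrt(33))/2, i.e. u ~= 6.3723 or u ~= 0.6277.

u = -3 or u = 0.6277 or u = 6.3723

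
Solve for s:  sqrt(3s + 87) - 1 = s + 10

Isolate the radical: sqrt(3s + 87) = s + 11.
Square both sides: 3s + 87 = (s + 11)^2.
Expand and rearrange: s^2 + 19s + 34 = 0.
Solving gives s = -2 or s = -17.
Check each candidate in the original equation:
  s = -2: sqrt(81) = 9, while s + 11 = 9 — valid.
  s = -17: sqrt(36) = 6, while s + 11 = -6 — extraneous.

s = -2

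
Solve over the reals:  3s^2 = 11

Rearrange to standard form: 3s^2 - 11 = 0.
Discriminant: (0)^2 - 4*3*(-11) = 132.
Quadratic formula: s = (0 +/- sqrt(132)) / 6.
So s = sqrt(33)/3 ~= 1.9149 or s = -sqrt(33)/3 ~= -1.9149.

s = -1.9149 or s = 1.9149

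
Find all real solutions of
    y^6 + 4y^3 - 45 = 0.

Let u = y^3. The equation becomes u^2 + 4u - 45 = 0.
Factor: (u - 5)(u + 9) = 0, so u = 5 or u = -9.
y^3 = 5 gives y = (5)^(1/3) ~= 1.71.
y^3 = -9 gives y = -(9)^(1/3) ~= -2.0801.

y = -2.0801 or y = 1.71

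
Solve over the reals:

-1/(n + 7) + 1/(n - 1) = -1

n = -5.8284 or n = -0.1716

Multiply both sides by (n + 7)(n - 1):
-(n - 1) + (n + 7) = -(n + 7)(n - 1).
Expand and collect terms: -n^2 - 6n - 1 = 0.
By the quadratic formula, n = (6 +/- sqrt(32)) / -2, so n ~= -5.8284 or n ~= -0.1716.
Neither value makes a denominator zero (n != -7, n != 1), so both are valid.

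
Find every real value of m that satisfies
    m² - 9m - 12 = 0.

m = -1.1789 or m = 10.1789

Discriminant: (-9)² − 4·1·(-12) = 129.
Quadratic formula: m = (9 ± √129) / 2.
So m = 9/2 + √(129)/2 ≈ 10.1789 or m = 9/2 - √(129)/2 ≈ -1.1789.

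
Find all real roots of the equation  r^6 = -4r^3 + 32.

Let u = r^3. The equation becomes u^2 + 4u - 32 = 0.
Factor: (u - 4)(u + 8) = 0, so u = 4 or u = -8.
r^3 = 4 gives r = (4)^(1/3) ~= 1.5874.
r^3 = -8 gives r = -2.

r = -2 or r = 1.5874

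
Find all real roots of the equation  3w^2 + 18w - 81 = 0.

w = -9 or w = 3

Factor: 3(w - 3)(w + 9) = 0.
So w = 3 or w = -9.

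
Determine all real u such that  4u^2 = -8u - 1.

Rearrange to standard form: 4u^2 + 8u + 1 = 0.
Discriminant: (8)^2 - 4*4*1 = 48.
Quadratic formula: u = (-8 +/- sqrt(48)) / 8.
So u = -1 + sqrt(3)/2 ~= -0.134 or u = -1 - sqrt(3)/2 ~= -1.866.

u = -1.866 or u = -0.134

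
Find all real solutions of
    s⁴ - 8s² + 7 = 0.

s = -2.6458 or s = -1 or s = 1 or s = 2.6458

Let u = s². The equation becomes u² - 8u + 7 = 0.
Factor: (u - 7)(u - 1) = 0, so u = 7 or u = 1.
s² = 7 gives s = ±√(7) ≈ ±2.6458.
s² = 1 gives s = ±1.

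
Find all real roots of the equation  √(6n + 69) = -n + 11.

Square both sides: 6n + 69 = (-n + 11)².
Expand and rearrange: n² - 28n + 52 = 0.
Solving gives n = 26 or n = 2.
Check each candidate in the original equation:
  n = 26: √(225) = 15, while -n + 11 = -15 — extraneous.
  n = 2: √(81) = 9, while -n + 11 = 9 — valid.

n = 2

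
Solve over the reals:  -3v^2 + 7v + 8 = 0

Discriminant: (7)^2 - 4*(-3)*8 = 145.
Quadratic formula: v = (-7 +/- sqrt(145)) / (-6).
So v = 7/6 - sqrt(145)/6 ~= -0.8403 or v = 7/6 + sqrt(145)/6 ~= 3.1736.

v = -0.8403 or v = 3.1736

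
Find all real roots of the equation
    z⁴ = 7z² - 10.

Let u = z². The equation becomes u² - 7u + 10 = 0.
Factor: (u - 5)(u - 2) = 0, so u = 5 or u = 2.
z² = 5 gives z = ±√(5) ≈ ±2.2361.
z² = 2 gives z = ±√(2) ≈ ±1.4142.

z = -2.2361 or z = -1.4142 or z = 1.4142 or z = 2.2361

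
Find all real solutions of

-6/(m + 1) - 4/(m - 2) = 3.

Multiply both sides by (m + 1)(m - 2):
-6(m - 2) - 4(m + 1) = 3(m + 1)(m - 2).
Expand and collect terms: 3m² + 7m - 14 = 0.
By the quadratic formula, m = (-7 ± √217) / 6, so m ≈ 1.2885 or m ≈ -3.6218.
Neither value makes a denominator zero (m ≠ -1, m ≠ 2), so both are valid.

m = -3.6218 or m = 1.2885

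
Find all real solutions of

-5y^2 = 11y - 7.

Rearrange to standard form: -5y^2 - 11y + 7 = 0.
Discriminant: (-11)^2 - 4*(-5)*7 = 261.
Quadratic formula: y = (11 +/- sqrt(261)) / (-10).
So y = -3*sqrt(29)/10 - 11/10 ~= -2.7155 or y = -11/10 + 3*sqrt(29)/10 ~= 0.5155.

y = -2.7155 or y = 0.5155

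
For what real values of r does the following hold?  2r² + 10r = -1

Rearrange to standard form: 2r² + 10r + 1 = 0.
Discriminant: (10)² − 4·2·1 = 92.
Quadratic formula: r = (-10 ± √92) / 4.
So r = -5/2 + √(23)/2 ≈ -0.1021 or r = -5/2 - √(23)/2 ≈ -4.8979.

r = -4.8979 or r = -0.1021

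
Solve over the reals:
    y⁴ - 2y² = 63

Let u = y². The equation becomes u² - 2u - 63 = 0.
Factor: (u - 9)(u + 7) = 0, so u = 9 or u = -7.
y² = 9 gives y = ±3.
y² = -7 < 0 has no real solution.

y = -3 or y = 3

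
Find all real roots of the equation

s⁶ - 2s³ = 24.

Let u = s³. The equation becomes u² - 2u - 24 = 0.
Factor: (u - 6)(u + 4) = 0, so u = 6 or u = -4.
s³ = 6 gives s = ∛(6) ≈ 1.8171.
s³ = -4 gives s = -∛(4) ≈ -1.5874.

s = -1.5874 or s = 1.8171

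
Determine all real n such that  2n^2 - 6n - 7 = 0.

n = -0.8979 or n = 3.8979

Discriminant: (-6)^2 - 4*2*(-7) = 92.
Quadratic formula: n = (6 +/- sqrt(92)) / 4.
So n = 3/2 + sqrt(23)/2 ~= 3.8979 or n = 3/2 - sqrt(23)/2 ~= -0.8979.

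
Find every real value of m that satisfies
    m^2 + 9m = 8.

m = -9.8151 or m = 0.8151

Rearrange to standard form: m^2 + 9m - 8 = 0.
Discriminant: (9)^2 - 4*1*(-8) = 113.
Quadratic formula: m = (-9 +/- sqrt(113)) / 2.
So m = -9/2 + sqrt(113)/2 ~= 0.8151 or m = -sqrt(113)/2 - 9/2 ~= -9.8151.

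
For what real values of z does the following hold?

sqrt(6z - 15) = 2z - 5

z = 2.5 or z = 4

Square both sides: 6z - 15 = (2z - 5)^2.
Expand and rearrange: 4z^2 - 26z + 40 = 0.
Solving gives z = 4 or z = 2.5.
Check each candidate in the original equation:
  z = 4: sqrt(9) = 3, while 2z - 5 = 3 — valid.
  z = 2.5: sqrt(0) = 0, while 2z - 5 = 0 — valid.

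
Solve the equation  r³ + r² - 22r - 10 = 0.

r = -5 or r = -0.4495 or r = 4.4495

Possible rational roots are divisors of -10. Testing r = -5 gives 0, so (r + 5) is a factor.
Divide: r³ + r² - 22r - 10 = (r + 5)(r² - 4r - 2).
Apply the quadratic formula to r² - 4r - 2 = 0: r = (4 ± √24)/2, i.e. r ≈ 4.4495 or r ≈ -0.4495.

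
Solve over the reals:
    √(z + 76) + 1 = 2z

Isolate the radical: √(z + 76) = 2z - 1.
Square both sides: z + 76 = (2z - 1)².
Expand and rearrange: 4z² - 5z - 75 = 0.
Solving gives z = 5 or z = -3.75.
Check each candidate in the original equation:
  z = 5: √(81) = 9, while 2z - 1 = 9 — valid.
  z = -3.75: √(72.25) = 8.5, while 2z - 1 = -8.5 — extraneous.

z = 5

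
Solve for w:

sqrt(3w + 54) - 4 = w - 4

Isolate the radical: sqrt(3w + 54) = w.
Square both sides: 3w + 54 = (w)^2.
Expand and rearrange: w^2 - 3w - 54 = 0.
Solving gives w = 9 or w = -6.
Check each candidate in the original equation:
  w = 9: sqrt(81) = 9, while w = 9 — valid.
  w = -6: sqrt(36) = 6, while w = -6 — extraneous.

w = 9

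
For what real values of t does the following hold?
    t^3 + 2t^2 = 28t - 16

t = -6.6056 or t = 0.6056 or t = 4

Rearrange: t^3 + 2t^2 - 28t + 16 = 0.
Possible rational roots are divisors of 16. Testing t = 4 gives 0, so (t - 4) is a factor.
Divide: t^3 + 2t^2 - 28t + 16 = (t - 4)(t^2 + 6t - 4).
Apply the quadratic formula to t^2 + 6t - 4 = 0: t = (-6 +/- sqrt(52))/2, i.e. t ~= 0.6056 or t ~= -6.6056.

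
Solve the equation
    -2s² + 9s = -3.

Rearrange to standard form: -2s² + 9s + 3 = 0.
Discriminant: (9)² − 4·(-2)·3 = 105.
Quadratic formula: s = (-9 ± √105) / (-4).
So s = 9/4 - √(105)/4 ≈ -0.3117 or s = 9/4 + √(105)/4 ≈ 4.8117.

s = -0.3117 or s = 4.8117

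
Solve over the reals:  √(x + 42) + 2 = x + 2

x = 7

Isolate the radical: √(x + 42) = x.
Square both sides: x + 42 = (x)².
Expand and rearrange: x² - x - 42 = 0.
Solving gives x = 7 or x = -6.
Check each candidate in the original equation:
  x = 7: √(49) = 7, while x = 7 — valid.
  x = -6: √(36) = 6, while x = -6 — extraneous.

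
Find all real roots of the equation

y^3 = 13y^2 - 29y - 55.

Rearrange: y^3 - 13y^2 + 29y + 55 = 0.
Possible rational roots are divisors of 55. Testing y = 5 gives 0, so (y - 5) is a factor.
Divide: y^3 - 13y^2 + 29y + 55 = (y - 5)(y^2 - 8y - 11).
Apply the quadratic formula to y^2 - 8y - 11 = 0: y = (8 +/- sqrt(108))/2, i.e. y ~= 9.1962 or y ~= -1.1962.

y = -1.1962 or y = 5 or y = 9.1962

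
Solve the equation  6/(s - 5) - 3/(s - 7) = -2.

Multiply both sides by (s - 5)(s - 7):
6(s - 7) - 3(s - 5) = -2(s - 5)(s - 7).
Expand and collect terms: -2s^2 + 21s - 43 = 0.
By the quadratic formula, s = (-21 +/- sqrt(97)) / -4, so s ~= 2.7878 or s ~= 7.7122.
Neither value makes a denominator zero (s != 5, s != 7), so both are valid.

s = 2.7878 or s = 7.7122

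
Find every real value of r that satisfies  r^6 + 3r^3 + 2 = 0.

Let u = r^3. The equation becomes u^2 + 3u + 2 = 0.
Factor: (u + 2)(u + 1) = 0, so u = -2 or u = -1.
r^3 = -2 gives r = -(2)^(1/3) ~= -1.2599.
r^3 = -1 gives r = -1.

r = -1.2599 or r = -1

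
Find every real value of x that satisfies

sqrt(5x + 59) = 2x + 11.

Square both sides: 5x + 59 = (2x + 11)^2.
Expand and rearrange: 4x^2 + 39x + 62 = 0.
Solving gives x = -2 or x = -7.75.
Check each candidate in the original equation:
  x = -2: sqrt(49) = 7, while 2x + 11 = 7 — valid.
  x = -7.75: sqrt(20.25) = 4.5, while 2x + 11 = -4.5 — extraneous.

x = -2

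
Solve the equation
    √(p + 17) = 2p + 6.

p = -1

Square both sides: p + 17 = (2p + 6)².
Expand and rearrange: 4p² + 23p + 19 = 0.
Solving gives p = -1 or p = -4.75.
Check each candidate in the original equation:
  p = -1: √(16) = 4, while 2p + 6 = 4 — valid.
  p = -4.75: √(12.25) = 3.5, while 2p + 6 = -3.5 — extraneous.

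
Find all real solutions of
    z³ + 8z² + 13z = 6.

Rearrange: z³ + 8z² + 13z - 6 = 0.
Possible rational roots are divisors of -6. Testing z = -3 gives 0, so (z + 3) is a factor.
Divide: z³ + 8z² + 13z - 6 = (z + 3)(z² + 5z - 2).
Apply the quadratic formula to z² + 5z - 2 = 0: z = (-5 ± √33)/2, i.e. z ≈ 0.3723 or z ≈ -5.3723.

z = -5.3723 or z = -3 or z = 0.3723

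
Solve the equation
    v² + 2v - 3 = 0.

v = -3 or v = 1

Factor: (v - 1)(v + 3) = 0.
So v = 1 or v = -3.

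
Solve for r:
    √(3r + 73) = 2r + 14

r = -3

Square both sides: 3r + 73 = (2r + 14)².
Expand and rearrange: 4r² + 53r + 123 = 0.
Solving gives r = -3 or r = -10.25.
Check each candidate in the original equation:
  r = -3: √(64) = 8, while 2r + 14 = 8 — valid.
  r = -10.25: √(42.25) = 6.5, while 2r + 14 = -6.5 — extraneous.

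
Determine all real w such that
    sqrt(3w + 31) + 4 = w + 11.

Isolate the radical: sqrt(3w + 31) = w + 7.
Square both sides: 3w + 31 = (w + 7)^2.
Expand and rearrange: w^2 + 11w + 18 = 0.
Solving gives w = -2 or w = -9.
Check each candidate in the original equation:
  w = -2: sqrt(25) = 5, while w + 7 = 5 — valid.
  w = -9: sqrt(4) = 2, while w + 7 = -2 — extraneous.

w = -2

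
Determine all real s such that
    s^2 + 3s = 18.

Bring every term to one side: s^2 + 3s - 18 = 0.
Factor: (s + 6)(s - 3) = 0.
So s = -6 or s = 3.

s = -6 or s = 3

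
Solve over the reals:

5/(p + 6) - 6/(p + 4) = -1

Multiply both sides by (p + 6)(p + 4):
5(p + 4) - 6(p + 6) = -(p + 6)(p + 4).
Expand and collect terms: -p^2 - 9p - 8 = 0.
Factor or apply the quadratic formula: p = -8 or p = -1.
Neither value makes a denominator zero (p != -6, p != -4), so both are valid.

p = -8 or p = -1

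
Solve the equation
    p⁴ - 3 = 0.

Let u = p². The equation becomes u² - 3 = 0.
By the quadratic formula, u = √(3) or u = -√(3).
p² = √(3) gives p = ±3^(1/4) ≈ ±1.3161.
p² = -√(3) < 0 has no real solution.

p = -1.3161 or p = 1.3161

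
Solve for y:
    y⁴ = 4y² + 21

y = -2.6458 or y = 2.6458

Let u = y². The equation becomes u² - 4u - 21 = 0.
Factor: (u + 3)(u - 7) = 0, so u = -3 or u = 7.
y² = -3 < 0 has no real solution.
y² = 7 gives y = ±√(7) ≈ ±2.6458.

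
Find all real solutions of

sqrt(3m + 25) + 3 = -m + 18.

m = 8

Isolate the radical: sqrt(3m + 25) = -m + 15.
Square both sides: 3m + 25 = (-m + 15)^2.
Expand and rearrange: m^2 - 33m + 200 = 0.
Solving gives m = 25 or m = 8.
Check each candidate in the original equation:
  m = 25: sqrt(100) = 10, while -m + 15 = -10 — extraneous.
  m = 8: sqrt(49) = 7, while -m + 15 = 7 — valid.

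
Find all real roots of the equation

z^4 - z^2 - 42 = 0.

Let u = z^2. The equation becomes u^2 - u - 42 = 0.
Factor: (u - 7)(u + 6) = 0, so u = 7 or u = -6.
z^2 = 7 gives z = +/-sqrt(7) ~= +/-2.6458.
z^2 = -6 < 0 has no real solution.

z = -2.6458 or z = 2.6458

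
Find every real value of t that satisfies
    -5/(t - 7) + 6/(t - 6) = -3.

Multiply both sides by (t - 7)(t - 6):
-5(t - 6) + 6(t - 7) = -3(t - 7)(t - 6).
Expand and collect terms: -3t² + 38t - 114 = 0.
By the quadratic formula, t = (-38 ± √76) / -6, so t ≈ 4.8804 or t ≈ 7.7863.
Neither value makes a denominator zero (t ≠ 7, t ≠ 6), so both are valid.

t = 4.8804 or t = 7.7863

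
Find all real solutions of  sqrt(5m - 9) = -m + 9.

m = 5

Square both sides: 5m - 9 = (-m + 9)^2.
Expand and rearrange: m^2 - 23m + 90 = 0.
Solving gives m = 18 or m = 5.
Check each candidate in the original equation:
  m = 18: sqrt(81) = 9, while -m + 9 = -9 — extraneous.
  m = 5: sqrt(16) = 4, while -m + 9 = 4 — valid.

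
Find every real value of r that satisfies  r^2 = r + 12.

r = -3 or r = 4

Bring every term to one side: r^2 - r - 12 = 0.
Factor: (r + 3)(r - 4) = 0.
So r = -3 or r = 4.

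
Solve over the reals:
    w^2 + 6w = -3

w = -5.4495 or w = -0.5505

Rearrange to standard form: w^2 + 6w + 3 = 0.
Discriminant: (6)^2 - 4*1*3 = 24.
Quadratic formula: w = (-6 +/- sqrt(24)) / 2.
So w = -3 + sqrt(6) ~= -0.5505 or w = -3 - sqrt(6) ~= -5.4495.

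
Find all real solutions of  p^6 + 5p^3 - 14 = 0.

p = -1.9129 or p = 1.2599

Let u = p^3. The equation becomes u^2 + 5u - 14 = 0.
Factor: (u - 2)(u + 7) = 0, so u = 2 or u = -7.
p^3 = 2 gives p = (2)^(1/3) ~= 1.2599.
p^3 = -7 gives p = -(7)^(1/3) ~= -1.9129.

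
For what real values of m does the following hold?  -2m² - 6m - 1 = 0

Discriminant: (-6)² − 4·(-2)·(-1) = 28.
Quadratic formula: m = (6 ± √28) / (-4).
So m = -3/2 - √(7)/2 ≈ -2.8229 or m = -3/2 + √(7)/2 ≈ -0.1771.

m = -2.8229 or m = -0.1771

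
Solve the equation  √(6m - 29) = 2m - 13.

m = 9

Square both sides: 6m - 29 = (2m - 13)².
Expand and rearrange: 4m² - 58m + 198 = 0.
Solving gives m = 9 or m = 5.5.
Check each candidate in the original equation:
  m = 9: √(25) = 5, while 2m - 13 = 5 — valid.
  m = 5.5: √(4) = 2, while 2m - 13 = -2 — extraneous.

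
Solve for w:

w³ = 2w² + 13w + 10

Rearrange: w³ - 2w² - 13w - 10 = 0.
Possible rational roots are divisors of -10. Testing w = -2 gives 0, so (w + 2) is a factor.
Divide: w³ - 2w² - 13w - 10 = (w + 2)(w² - 4w - 5).
Factor the quadratic: w = 5 or w = -1.

w = -2 or w = -1 or w = 5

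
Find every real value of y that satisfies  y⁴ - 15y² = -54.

y = -3 or y = -2.4495 or y = 2.4495 or y = 3

Let u = y². The equation becomes u² - 15u + 54 = 0.
Factor: (u - 9)(u - 6) = 0, so u = 9 or u = 6.
y² = 9 gives y = ±3.
y² = 6 gives y = ±√(6) ≈ ±2.4495.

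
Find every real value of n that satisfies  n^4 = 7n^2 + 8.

Let u = n^2. The equation becomes u^2 - 7u - 8 = 0.
Factor: (u - 8)(u + 1) = 0, so u = 8 or u = -1.
n^2 = 8 gives n = +/-2*sqrt(2) ~= +/-2.8284.
n^2 = -1 < 0 has no real solution.

n = -2.8284 or n = 2.8284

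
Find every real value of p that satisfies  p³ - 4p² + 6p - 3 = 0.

Possible rational roots are divisors of -3. Testing p = 1 gives 0, so (p - 1) is a factor.
Divide: p³ - 4p² + 6p - 3 = (p - 1)(p² - 3p + 3).
The quadratic p² - 3p + 3 has discriminant -3 < 0, so no further real roots.

p = 1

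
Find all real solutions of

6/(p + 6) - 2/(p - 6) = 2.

Multiply both sides by (p + 6)(p - 6):
6(p - 6) - 2(p + 6) = 2(p + 6)(p - 6).
Expand and collect terms: 2p² - 4p - 24 = 0.
By the quadratic formula, p = (4 ± √208) / 4, so p ≈ 4.6056 or p ≈ -2.6056.
Neither value makes a denominator zero (p ≠ -6, p ≠ 6), so both are valid.

p = -2.6056 or p = 4.6056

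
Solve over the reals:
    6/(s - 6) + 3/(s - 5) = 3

Multiply both sides by (s - 6)(s - 5):
6(s - 5) + 3(s - 6) = 3(s - 6)(s - 5).
Expand and collect terms: 3s² - 42s + 138 = 0.
By the quadratic formula, s = (42 ± √108) / 6, so s ≈ 8.7321 or s ≈ 5.2679.
Neither value makes a denominator zero (s ≠ 6, s ≠ 5), so both are valid.

s = 5.2679 or s = 8.7321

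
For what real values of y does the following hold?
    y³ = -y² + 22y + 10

Rearrange: y³ + y² - 22y - 10 = 0.
Possible rational roots are divisors of -10. Testing y = -5 gives 0, so (y + 5) is a factor.
Divide: y³ + y² - 22y - 10 = (y + 5)(y² - 4y - 2).
Apply the quadratic formula to y² - 4y - 2 = 0: y = (4 ± √24)/2, i.e. y ≈ 4.4495 or y ≈ -0.4495.

y = -5 or y = -0.4495 or y = 4.4495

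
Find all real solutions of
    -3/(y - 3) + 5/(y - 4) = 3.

Multiply both sides by (y - 3)(y - 4):
-3(y - 4) + 5(y - 3) = 3(y - 3)(y - 4).
Expand and collect terms: 3y² - 23y + 39 = 0.
By the quadratic formula, y = (23 ± √61) / 6, so y ≈ 5.135 or y ≈ 2.5316.
Neither value makes a denominator zero (y ≠ 3, y ≠ 4), so both are valid.

y = 2.5316 or y = 5.135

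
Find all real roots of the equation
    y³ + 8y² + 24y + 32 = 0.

Possible rational roots are divisors of 32. Testing y = -4 gives 0, so (y + 4) is a factor.
Divide: y³ + 8y² + 24y + 32 = (y + 4)(y² + 4y + 8).
The quadratic y² + 4y + 8 has discriminant -16 < 0, so no further real roots.

y = -4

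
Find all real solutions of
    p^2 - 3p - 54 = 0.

Factor: (p + 6)(p - 9) = 0.
So p = -6 or p = 9.

p = -6 or p = 9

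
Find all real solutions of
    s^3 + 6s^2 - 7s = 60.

Rearrange: s^3 + 6s^2 - 7s - 60 = 0.
Possible rational roots are divisors of -60. Testing s = -5 gives 0, so (s + 5) is a factor.
Divide: s^3 + 6s^2 - 7s - 60 = (s + 5)(s^2 + s - 12).
Factor the quadratic: s = 3 or s = -4.

s = -5 or s = -4 or s = 3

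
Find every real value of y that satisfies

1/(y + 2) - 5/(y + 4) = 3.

Multiply both sides by (y + 2)(y + 4):
(y + 4) - 5(y + 2) = 3(y + 2)(y + 4).
Expand and collect terms: 3y² + 22y + 30 = 0.
By the quadratic formula, y = (-22 ± √124) / 6, so y ≈ -1.8107 or y ≈ -5.5226.
Neither value makes a denominator zero (y ≠ -2, y ≠ -4), so both are valid.

y = -5.5226 or y = -1.8107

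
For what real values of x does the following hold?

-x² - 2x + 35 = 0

x = -7 or x = 5

Factor: -1(x - 5)(x + 7) = 0.
So x = 5 or x = -7.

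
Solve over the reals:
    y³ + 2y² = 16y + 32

Rearrange: y³ + 2y² - 16y - 32 = 0.
Possible rational roots are divisors of -32. Testing y = -4 gives 0, so (y + 4) is a factor.
Divide: y³ + 2y² - 16y - 32 = (y + 4)(y² - 2y - 8).
Factor the quadratic: y = 4 or y = -2.

y = -4 or y = -2 or y = 4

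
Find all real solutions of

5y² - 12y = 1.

y = -0.0806 or y = 2.4806

Rearrange to standard form: 5y² - 12y - 1 = 0.
Discriminant: (-12)² − 4·5·(-1) = 164.
Quadratic formula: y = (12 ± √164) / 10.
So y = 6/5 + √(41)/5 ≈ 2.4806 or y = 6/5 - √(41)/5 ≈ -0.0806.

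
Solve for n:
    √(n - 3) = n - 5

n = 7

Square both sides: n - 3 = (n - 5)².
Expand and rearrange: n² - 11n + 28 = 0.
Solving gives n = 7 or n = 4.
Check each candidate in the original equation:
  n = 7: √(4) = 2, while n - 5 = 2 — valid.
  n = 4: √(1) = 1, while n - 5 = -1 — extraneous.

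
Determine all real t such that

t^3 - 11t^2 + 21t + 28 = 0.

t = -0.8875 or t = 4 or t = 7.8875

Possible rational roots are divisors of 28. Testing t = 4 gives 0, so (t - 4) is a factor.
Divide: t^3 - 11t^2 + 21t + 28 = (t - 4)(t^2 - 7t - 7).
Apply the quadratic formula to t^2 - 7t - 7 = 0: t = (7 +/- sqrt(77))/2, i.e. t ~= 7.8875 or t ~= -0.8875.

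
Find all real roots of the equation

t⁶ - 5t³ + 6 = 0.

t = 1.2599 or t = 1.4422

Let u = t³. The equation becomes u² - 5u + 6 = 0.
Factor: (u - 2)(u - 3) = 0, so u = 2 or u = 3.
t³ = 2 gives t = ∛(2) ≈ 1.2599.
t³ = 3 gives t = ∛(3) ≈ 1.4422.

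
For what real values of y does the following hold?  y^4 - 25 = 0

Let u = y^2. The equation becomes u^2 - 25 = 0.
Factor: (u - 5)(u + 5) = 0, so u = 5 or u = -5.
y^2 = 5 gives y = +/-sqrt(5) ~= +/-2.2361.
y^2 = -5 < 0 has no real solution.

y = -2.2361 or y = 2.2361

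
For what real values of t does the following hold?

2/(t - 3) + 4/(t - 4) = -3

Multiply both sides by (t - 3)(t - 4):
2(t - 4) + 4(t - 3) = -3(t - 3)(t - 4).
Expand and collect terms: -3t^2 + 15t - 16 = 0.
By the quadratic formula, t = (-15 +/- sqrt(33)) / -6, so t ~= 1.5426 or t ~= 3.4574.
Neither value makes a denominator zero (t != 3, t != 4), so both are valid.

t = 1.5426 or t = 3.4574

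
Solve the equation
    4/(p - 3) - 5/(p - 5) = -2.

p = 1.8915 or p = 6.6085

Multiply both sides by (p - 3)(p - 5):
4(p - 5) - 5(p - 3) = -2(p - 3)(p - 5).
Expand and collect terms: -2p^2 + 17p - 25 = 0.
By the quadratic formula, p = (-17 +/- sqrt(89)) / -4, so p ~= 1.8915 or p ~= 6.6085.
Neither value makes a denominator zero (p != 3, p != 5), so both are valid.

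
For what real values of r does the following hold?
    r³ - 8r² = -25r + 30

r = 3

Rearrange: r³ - 8r² + 25r - 30 = 0.
Possible rational roots are divisors of -30. Testing r = 3 gives 0, so (r - 3) is a factor.
Divide: r³ - 8r² + 25r - 30 = (r - 3)(r² - 5r + 10).
The quadratic r² - 5r + 10 has discriminant -15 < 0, so no further real roots.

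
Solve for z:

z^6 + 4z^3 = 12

z = -1.8171 or z = 1.2599

Let u = z^3. The equation becomes u^2 + 4u - 12 = 0.
Factor: (u - 2)(u + 6) = 0, so u = 2 or u = -6.
z^3 = 2 gives z = (2)^(1/3) ~= 1.2599.
z^3 = -6 gives z = -(6)^(1/3) ~= -1.8171.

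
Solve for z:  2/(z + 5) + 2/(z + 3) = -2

Multiply both sides by (z + 5)(z + 3):
2(z + 3) + 2(z + 5) = -2(z + 5)(z + 3).
Expand and collect terms: -2z^2 - 20z - 46 = 0.
By the quadratic formula, z = (20 +/- sqrt(32)) / -4, so z ~= -6.4142 or z ~= -3.5858.
Neither value makes a denominator zero (z != -5, z != -3), so both are valid.

z = -6.4142 or z = -3.5858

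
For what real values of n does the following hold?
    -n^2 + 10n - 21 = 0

Factor: -1(n - 7)(n - 3) = 0.
So n = 7 or n = 3.

n = 3 or n = 7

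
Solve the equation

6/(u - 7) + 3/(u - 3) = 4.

Multiply both sides by (u - 7)(u - 3):
6(u - 3) + 3(u - 7) = 4(u - 7)(u - 3).
Expand and collect terms: 4u² - 49u + 123 = 0.
By the quadratic formula, u = (49 ± √433) / 8, so u ≈ 8.7261 or u ≈ 3.5239.
Neither value makes a denominator zero (u ≠ 7, u ≠ 3), so both are valid.

u = 3.5239 or u = 8.7261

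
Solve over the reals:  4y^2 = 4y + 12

y = -1.3028 or y = 2.3028

Rearrange to standard form: 4y^2 - 4y - 12 = 0.
Discriminant: (-4)^2 - 4*4*(-12) = 208.
Quadratic formula: y = (4 +/- sqrt(208)) / 8.
So y = 1/2 + sqrt(13)/2 ~= 2.3028 or y = 1/2 - sqrt(13)/2 ~= -1.3028.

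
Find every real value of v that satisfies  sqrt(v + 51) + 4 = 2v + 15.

Isolate the radical: sqrt(v + 51) = 2v + 11.
Square both sides: v + 51 = (2v + 11)^2.
Expand and rearrange: 4v^2 + 43v + 70 = 0.
Solving gives v = -2 or v = -8.75.
Check each candidate in the original equation:
  v = -2: sqrt(49) = 7, while 2v + 11 = 7 — valid.
  v = -8.75: sqrt(42.25) = 6.5, while 2v + 11 = -6.5 — extraneous.

v = -2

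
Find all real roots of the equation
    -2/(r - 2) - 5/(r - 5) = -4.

r = 2.3401 or r = 6.4099

Multiply both sides by (r - 2)(r - 5):
-2(r - 5) - 5(r - 2) = -4(r - 2)(r - 5).
Expand and collect terms: -4r² + 35r - 60 = 0.
By the quadratic formula, r = (-35 ± √265) / -8, so r ≈ 2.3401 or r ≈ 6.4099.
Neither value makes a denominator zero (r ≠ 2, r ≠ 5), so both are valid.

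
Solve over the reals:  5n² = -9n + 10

n = -2.5763 or n = 0.7763

Rearrange to standard form: 5n² + 9n - 10 = 0.
Discriminant: (9)² − 4·5·(-10) = 281.
Quadratic formula: n = (-9 ± √281) / 10.
So n = -9/10 + √(281)/10 ≈ 0.7763 or n = -√(281)/10 - 9/10 ≈ -2.5763.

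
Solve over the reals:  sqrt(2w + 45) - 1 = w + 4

w = 2

Isolate the radical: sqrt(2w + 45) = w + 5.
Square both sides: 2w + 45 = (w + 5)^2.
Expand and rearrange: w^2 + 8w - 20 = 0.
Solving gives w = 2 or w = -10.
Check each candidate in the original equation:
  w = 2: sqrt(49) = 7, while w + 5 = 7 — valid.
  w = -10: sqrt(25) = 5, while w + 5 = -5 — extraneous.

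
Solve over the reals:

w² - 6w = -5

Bring every term to one side: w² - 6w + 5 = 0.
Factor: (w - 5)(w - 1) = 0.
So w = 5 or w = 1.

w = 1 or w = 5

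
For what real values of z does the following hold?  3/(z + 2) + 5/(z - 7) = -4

Multiply both sides by (z + 2)(z - 7):
3(z - 7) + 5(z + 2) = -4(z + 2)(z - 7).
Expand and collect terms: -4z^2 + 12z + 67 = 0.
By the quadratic formula, z = (-12 +/- sqrt(1216)) / -8, so z ~= -2.8589 or z ~= 5.8589.
Neither value makes a denominator zero (z != -2, z != 7), so both are valid.

z = -2.8589 or z = 5.8589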